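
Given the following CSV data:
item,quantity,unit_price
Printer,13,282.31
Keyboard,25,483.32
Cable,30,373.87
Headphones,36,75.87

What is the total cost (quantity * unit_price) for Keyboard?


Row: Keyboard
quantity = 25
unit_price = 483.32
total = 25 * 483.32 = 12083.0

ANSWER: 12083.0


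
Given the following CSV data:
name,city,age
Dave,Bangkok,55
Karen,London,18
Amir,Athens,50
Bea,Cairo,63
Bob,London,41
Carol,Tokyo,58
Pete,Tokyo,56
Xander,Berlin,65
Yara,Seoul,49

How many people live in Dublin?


Scanning city column for 'Dublin':
Total matches: 0

ANSWER: 0


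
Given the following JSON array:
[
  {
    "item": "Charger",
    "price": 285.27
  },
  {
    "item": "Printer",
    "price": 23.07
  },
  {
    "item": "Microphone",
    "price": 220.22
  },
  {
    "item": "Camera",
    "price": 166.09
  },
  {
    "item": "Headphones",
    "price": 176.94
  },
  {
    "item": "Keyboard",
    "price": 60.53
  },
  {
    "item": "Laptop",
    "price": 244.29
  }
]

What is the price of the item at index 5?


Array index 5 -> Keyboard
price = 60.53

ANSWER: 60.53


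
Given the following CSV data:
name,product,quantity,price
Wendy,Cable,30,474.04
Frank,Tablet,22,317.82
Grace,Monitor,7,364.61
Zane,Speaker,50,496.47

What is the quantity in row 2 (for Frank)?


Row 2: Frank
Column 'quantity' = 22

ANSWER: 22


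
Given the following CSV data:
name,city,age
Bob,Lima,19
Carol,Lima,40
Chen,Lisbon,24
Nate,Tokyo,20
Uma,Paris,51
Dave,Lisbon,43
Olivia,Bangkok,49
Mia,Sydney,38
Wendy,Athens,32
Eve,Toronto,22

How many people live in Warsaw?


Scanning city column for 'Warsaw':
Total matches: 0

ANSWER: 0


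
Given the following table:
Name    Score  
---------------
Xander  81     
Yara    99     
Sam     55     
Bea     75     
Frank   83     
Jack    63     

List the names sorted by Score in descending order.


Sorting by Score (descending):
  Yara: 99
  Frank: 83
  Xander: 81
  Bea: 75
  Jack: 63
  Sam: 55


ANSWER: Yara, Frank, Xander, Bea, Jack, Sam


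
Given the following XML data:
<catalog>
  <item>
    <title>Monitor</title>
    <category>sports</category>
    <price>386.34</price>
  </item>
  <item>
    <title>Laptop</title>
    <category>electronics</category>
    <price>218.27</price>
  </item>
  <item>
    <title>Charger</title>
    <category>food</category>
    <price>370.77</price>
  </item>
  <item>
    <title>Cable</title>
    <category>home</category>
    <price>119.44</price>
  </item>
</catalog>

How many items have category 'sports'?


Scanning <item> elements for <category>sports</category>:
  Item 1: Monitor -> MATCH
Count: 1

ANSWER: 1


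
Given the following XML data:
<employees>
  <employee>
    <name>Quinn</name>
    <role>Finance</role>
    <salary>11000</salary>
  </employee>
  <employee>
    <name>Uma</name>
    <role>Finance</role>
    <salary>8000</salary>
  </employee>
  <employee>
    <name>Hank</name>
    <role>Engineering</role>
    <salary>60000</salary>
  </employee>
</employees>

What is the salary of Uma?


Searching for <employee> with <name>Uma</name>
Found at position 2
<salary>8000</salary>

ANSWER: 8000


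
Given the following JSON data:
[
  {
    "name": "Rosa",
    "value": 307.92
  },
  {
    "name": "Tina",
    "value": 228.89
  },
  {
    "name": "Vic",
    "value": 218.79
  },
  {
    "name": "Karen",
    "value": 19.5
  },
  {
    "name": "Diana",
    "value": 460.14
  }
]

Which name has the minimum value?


Comparing values:
  Rosa: 307.92
  Tina: 228.89
  Vic: 218.79
  Karen: 19.5
  Diana: 460.14
Minimum: Karen (19.5)

ANSWER: Karen


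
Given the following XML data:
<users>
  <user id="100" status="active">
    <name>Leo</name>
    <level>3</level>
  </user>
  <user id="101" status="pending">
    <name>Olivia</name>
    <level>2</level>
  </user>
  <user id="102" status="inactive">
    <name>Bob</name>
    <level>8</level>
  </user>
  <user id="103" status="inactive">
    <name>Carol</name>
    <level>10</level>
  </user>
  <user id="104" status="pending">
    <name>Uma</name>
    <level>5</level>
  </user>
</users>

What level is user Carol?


Finding user: Carol
<level>10</level>

ANSWER: 10


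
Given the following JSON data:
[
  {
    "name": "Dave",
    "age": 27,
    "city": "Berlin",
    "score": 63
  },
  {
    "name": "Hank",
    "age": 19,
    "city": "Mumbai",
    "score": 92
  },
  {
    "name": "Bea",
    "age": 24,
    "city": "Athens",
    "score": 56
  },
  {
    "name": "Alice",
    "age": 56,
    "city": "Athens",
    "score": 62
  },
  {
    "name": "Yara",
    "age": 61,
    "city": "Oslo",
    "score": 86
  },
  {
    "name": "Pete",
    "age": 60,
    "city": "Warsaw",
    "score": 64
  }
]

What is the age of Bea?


Looking up record where name = Bea
Record index: 2
Field 'age' = 24

ANSWER: 24


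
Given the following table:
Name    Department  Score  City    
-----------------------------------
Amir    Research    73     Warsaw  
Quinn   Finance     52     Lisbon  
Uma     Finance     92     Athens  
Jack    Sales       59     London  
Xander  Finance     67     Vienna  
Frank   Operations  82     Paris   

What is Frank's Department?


Row 6: Frank
Department = Operations

ANSWER: Operations


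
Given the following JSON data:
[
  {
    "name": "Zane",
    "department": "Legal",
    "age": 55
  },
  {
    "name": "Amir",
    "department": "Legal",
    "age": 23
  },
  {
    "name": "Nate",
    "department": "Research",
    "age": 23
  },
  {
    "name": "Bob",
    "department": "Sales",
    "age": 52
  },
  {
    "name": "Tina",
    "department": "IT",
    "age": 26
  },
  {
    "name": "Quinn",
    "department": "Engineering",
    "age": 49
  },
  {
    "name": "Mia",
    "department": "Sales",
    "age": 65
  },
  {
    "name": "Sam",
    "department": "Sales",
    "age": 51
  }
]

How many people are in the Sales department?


Scanning records for department = Sales
  Record 3: Bob
  Record 6: Mia
  Record 7: Sam
Count: 3

ANSWER: 3


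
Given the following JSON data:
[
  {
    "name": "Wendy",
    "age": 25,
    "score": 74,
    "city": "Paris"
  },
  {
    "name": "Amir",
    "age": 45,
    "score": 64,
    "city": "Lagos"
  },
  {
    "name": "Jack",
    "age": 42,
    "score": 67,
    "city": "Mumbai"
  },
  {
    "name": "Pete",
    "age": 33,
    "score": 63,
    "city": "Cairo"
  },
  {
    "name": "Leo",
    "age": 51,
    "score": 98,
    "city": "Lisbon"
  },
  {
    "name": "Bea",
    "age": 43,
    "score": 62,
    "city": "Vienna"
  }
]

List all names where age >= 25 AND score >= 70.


Checking both conditions:
  Wendy (age=25, score=74) -> YES
  Amir (age=45, score=64) -> no
  Jack (age=42, score=67) -> no
  Pete (age=33, score=63) -> no
  Leo (age=51, score=98) -> YES
  Bea (age=43, score=62) -> no


ANSWER: Wendy, Leo


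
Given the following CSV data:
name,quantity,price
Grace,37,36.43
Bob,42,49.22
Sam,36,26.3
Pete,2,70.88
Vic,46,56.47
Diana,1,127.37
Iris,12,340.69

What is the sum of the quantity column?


Values in 'quantity' column:
  Row 1: 37
  Row 2: 42
  Row 3: 36
  Row 4: 2
  Row 5: 46
  Row 6: 1
  Row 7: 12
Sum = 37 + 42 + 36 + 2 + 46 + 1 + 12 = 176

ANSWER: 176


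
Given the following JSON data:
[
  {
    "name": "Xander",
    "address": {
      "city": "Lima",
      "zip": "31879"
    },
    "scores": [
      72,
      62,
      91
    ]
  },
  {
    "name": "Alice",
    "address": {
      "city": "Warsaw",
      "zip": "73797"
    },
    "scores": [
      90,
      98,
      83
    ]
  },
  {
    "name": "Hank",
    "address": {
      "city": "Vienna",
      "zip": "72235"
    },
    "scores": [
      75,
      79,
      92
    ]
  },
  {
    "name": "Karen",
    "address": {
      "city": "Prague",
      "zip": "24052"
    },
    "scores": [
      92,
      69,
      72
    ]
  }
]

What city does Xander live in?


Path: records[0].address.city
Value: Lima

ANSWER: Lima


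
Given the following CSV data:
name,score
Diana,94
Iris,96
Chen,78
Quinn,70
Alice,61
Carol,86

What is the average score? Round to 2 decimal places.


Scores: 94, 96, 78, 70, 61, 86
Sum = 485
Count = 6
Average = 485 / 6 = 80.83

ANSWER: 80.83


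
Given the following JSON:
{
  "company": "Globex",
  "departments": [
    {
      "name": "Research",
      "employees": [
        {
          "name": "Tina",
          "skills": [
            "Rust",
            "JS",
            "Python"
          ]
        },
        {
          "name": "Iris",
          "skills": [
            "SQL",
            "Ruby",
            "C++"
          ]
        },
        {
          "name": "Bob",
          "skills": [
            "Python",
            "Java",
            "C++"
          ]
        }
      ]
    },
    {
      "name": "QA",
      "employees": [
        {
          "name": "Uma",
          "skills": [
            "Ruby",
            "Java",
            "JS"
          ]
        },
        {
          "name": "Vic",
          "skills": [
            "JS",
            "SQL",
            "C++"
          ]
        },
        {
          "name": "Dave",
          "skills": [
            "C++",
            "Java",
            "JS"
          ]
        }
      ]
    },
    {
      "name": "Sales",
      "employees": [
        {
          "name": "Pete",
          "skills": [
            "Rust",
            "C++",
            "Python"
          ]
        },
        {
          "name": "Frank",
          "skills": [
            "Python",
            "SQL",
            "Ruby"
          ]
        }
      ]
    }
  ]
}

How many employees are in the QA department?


Path: departments[1].employees
Count: 3

ANSWER: 3


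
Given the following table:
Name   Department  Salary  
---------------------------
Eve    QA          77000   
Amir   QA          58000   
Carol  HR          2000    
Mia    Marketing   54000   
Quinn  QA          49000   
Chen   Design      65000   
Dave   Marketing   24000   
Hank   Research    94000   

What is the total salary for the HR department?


HR department members:
  Carol: 2000
Total = 2000 = 2000

ANSWER: 2000


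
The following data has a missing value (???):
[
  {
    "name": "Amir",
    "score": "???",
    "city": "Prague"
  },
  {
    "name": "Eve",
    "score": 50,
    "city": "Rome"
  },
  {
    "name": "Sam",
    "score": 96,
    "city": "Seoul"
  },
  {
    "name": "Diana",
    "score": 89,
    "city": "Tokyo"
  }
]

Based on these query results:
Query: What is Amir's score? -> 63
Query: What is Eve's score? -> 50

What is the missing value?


The missing value is Amir's score
From query: Amir's score = 63

ANSWER: 63


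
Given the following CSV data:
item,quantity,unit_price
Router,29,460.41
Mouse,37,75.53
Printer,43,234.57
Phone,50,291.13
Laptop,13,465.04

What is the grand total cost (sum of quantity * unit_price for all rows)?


Computing row totals:
  Router: 29 * 460.41 = 13351.89
  Mouse: 37 * 75.53 = 2794.61
  Printer: 43 * 234.57 = 10086.51
  Phone: 50 * 291.13 = 14556.5
  Laptop: 13 * 465.04 = 6045.52
Grand total = 13351.89 + 2794.61 + 10086.51 + 14556.5 + 6045.52 = 46835.03

ANSWER: 46835.03


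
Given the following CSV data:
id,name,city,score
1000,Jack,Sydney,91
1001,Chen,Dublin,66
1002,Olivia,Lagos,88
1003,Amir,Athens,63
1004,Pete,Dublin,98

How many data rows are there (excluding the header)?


Counting rows (excluding header):
Header: id,name,city,score
Data rows: 5

ANSWER: 5


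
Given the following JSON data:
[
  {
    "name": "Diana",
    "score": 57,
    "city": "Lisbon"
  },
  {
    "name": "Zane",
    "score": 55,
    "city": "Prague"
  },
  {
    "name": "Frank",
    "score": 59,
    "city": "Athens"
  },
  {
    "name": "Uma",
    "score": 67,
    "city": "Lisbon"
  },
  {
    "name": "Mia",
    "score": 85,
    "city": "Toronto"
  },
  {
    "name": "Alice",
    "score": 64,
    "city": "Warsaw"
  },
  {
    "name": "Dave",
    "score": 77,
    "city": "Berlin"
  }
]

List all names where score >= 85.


Filtering records where score >= 85:
  Diana (score=57) -> no
  Zane (score=55) -> no
  Frank (score=59) -> no
  Uma (score=67) -> no
  Mia (score=85) -> YES
  Alice (score=64) -> no
  Dave (score=77) -> no


ANSWER: Mia


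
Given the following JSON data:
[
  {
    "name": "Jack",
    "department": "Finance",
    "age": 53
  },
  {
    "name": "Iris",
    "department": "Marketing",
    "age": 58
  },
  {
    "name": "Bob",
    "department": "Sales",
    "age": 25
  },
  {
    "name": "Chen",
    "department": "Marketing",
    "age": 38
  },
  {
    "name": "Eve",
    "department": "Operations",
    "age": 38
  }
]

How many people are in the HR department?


Scanning records for department = HR
  No matches found
Count: 0

ANSWER: 0


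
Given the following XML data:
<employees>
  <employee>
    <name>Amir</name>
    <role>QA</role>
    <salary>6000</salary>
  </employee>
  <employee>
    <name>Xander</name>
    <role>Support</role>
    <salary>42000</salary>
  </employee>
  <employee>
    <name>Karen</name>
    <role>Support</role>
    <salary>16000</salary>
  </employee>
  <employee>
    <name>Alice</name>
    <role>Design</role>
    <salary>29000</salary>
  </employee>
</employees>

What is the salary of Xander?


Searching for <employee> with <name>Xander</name>
Found at position 2
<salary>42000</salary>

ANSWER: 42000


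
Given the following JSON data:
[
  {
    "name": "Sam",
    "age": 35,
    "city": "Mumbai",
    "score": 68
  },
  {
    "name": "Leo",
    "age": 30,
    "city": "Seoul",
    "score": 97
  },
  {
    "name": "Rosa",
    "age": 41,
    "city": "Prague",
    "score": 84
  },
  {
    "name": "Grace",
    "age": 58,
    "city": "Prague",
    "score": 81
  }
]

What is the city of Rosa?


Looking up record where name = Rosa
Record index: 2
Field 'city' = Prague

ANSWER: Prague


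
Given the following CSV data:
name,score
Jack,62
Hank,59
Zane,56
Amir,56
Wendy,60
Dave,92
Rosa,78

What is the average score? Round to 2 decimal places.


Scores: 62, 59, 56, 56, 60, 92, 78
Sum = 463
Count = 7
Average = 463 / 7 = 66.14

ANSWER: 66.14


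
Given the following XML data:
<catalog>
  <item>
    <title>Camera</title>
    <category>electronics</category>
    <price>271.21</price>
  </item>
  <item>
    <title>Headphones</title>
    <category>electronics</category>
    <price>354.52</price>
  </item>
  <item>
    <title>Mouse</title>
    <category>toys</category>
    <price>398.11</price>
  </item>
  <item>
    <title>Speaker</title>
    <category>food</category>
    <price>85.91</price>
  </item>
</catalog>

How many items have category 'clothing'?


Scanning <item> elements for <category>clothing</category>:
Count: 0

ANSWER: 0


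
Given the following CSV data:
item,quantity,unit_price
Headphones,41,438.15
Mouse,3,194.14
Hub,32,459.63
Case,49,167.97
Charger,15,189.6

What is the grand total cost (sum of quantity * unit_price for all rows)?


Computing row totals:
  Headphones: 41 * 438.15 = 17964.15
  Mouse: 3 * 194.14 = 582.42
  Hub: 32 * 459.63 = 14708.16
  Case: 49 * 167.97 = 8230.53
  Charger: 15 * 189.6 = 2844.0
Grand total = 17964.15 + 582.42 + 14708.16 + 8230.53 + 2844.0 = 44329.26

ANSWER: 44329.26


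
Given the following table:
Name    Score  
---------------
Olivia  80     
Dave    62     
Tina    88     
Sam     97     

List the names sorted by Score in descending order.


Sorting by Score (descending):
  Sam: 97
  Tina: 88
  Olivia: 80
  Dave: 62


ANSWER: Sam, Tina, Olivia, Dave


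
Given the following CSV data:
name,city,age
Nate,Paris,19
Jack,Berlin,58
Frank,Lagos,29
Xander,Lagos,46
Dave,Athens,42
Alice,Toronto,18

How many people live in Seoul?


Scanning city column for 'Seoul':
Total matches: 0

ANSWER: 0


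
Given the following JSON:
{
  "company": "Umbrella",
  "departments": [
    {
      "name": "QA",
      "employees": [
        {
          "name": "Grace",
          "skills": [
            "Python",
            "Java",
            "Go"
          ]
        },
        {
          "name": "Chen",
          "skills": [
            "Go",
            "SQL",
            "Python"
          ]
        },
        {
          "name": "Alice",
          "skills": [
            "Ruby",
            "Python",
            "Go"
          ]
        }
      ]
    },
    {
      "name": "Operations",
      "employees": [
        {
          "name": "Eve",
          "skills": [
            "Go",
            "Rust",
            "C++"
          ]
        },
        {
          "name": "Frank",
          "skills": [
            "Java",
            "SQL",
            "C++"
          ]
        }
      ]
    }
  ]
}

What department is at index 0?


Path: departments[0].name
Value: QA

ANSWER: QA


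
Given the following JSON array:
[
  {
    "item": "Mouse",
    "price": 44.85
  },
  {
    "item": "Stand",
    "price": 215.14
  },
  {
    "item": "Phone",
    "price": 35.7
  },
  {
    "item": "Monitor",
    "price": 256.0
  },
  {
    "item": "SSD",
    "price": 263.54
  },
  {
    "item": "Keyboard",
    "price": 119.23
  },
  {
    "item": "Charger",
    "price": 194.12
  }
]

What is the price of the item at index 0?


Array index 0 -> Mouse
price = 44.85

ANSWER: 44.85


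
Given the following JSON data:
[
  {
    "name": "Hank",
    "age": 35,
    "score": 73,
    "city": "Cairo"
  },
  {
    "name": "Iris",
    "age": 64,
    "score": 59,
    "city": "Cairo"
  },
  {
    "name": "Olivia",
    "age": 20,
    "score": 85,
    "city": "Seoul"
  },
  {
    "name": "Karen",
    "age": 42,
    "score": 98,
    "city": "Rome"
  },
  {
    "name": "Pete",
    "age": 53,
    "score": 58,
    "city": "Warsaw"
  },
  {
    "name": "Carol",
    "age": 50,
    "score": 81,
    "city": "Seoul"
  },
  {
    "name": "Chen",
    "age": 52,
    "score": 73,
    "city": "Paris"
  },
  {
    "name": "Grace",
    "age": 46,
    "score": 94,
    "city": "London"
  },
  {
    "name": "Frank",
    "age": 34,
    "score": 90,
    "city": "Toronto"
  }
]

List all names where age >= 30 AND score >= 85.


Checking both conditions:
  Hank (age=35, score=73) -> no
  Iris (age=64, score=59) -> no
  Olivia (age=20, score=85) -> no
  Karen (age=42, score=98) -> YES
  Pete (age=53, score=58) -> no
  Carol (age=50, score=81) -> no
  Chen (age=52, score=73) -> no
  Grace (age=46, score=94) -> YES
  Frank (age=34, score=90) -> YES


ANSWER: Karen, Grace, Frank


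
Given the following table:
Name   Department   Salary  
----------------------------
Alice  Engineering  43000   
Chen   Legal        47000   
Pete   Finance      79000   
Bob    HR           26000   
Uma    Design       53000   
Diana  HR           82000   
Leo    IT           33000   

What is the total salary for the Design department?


Design department members:
  Uma: 53000
Total = 53000 = 53000

ANSWER: 53000


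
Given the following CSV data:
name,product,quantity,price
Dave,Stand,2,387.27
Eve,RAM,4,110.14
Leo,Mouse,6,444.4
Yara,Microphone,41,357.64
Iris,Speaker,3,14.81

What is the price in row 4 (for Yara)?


Row 4: Yara
Column 'price' = 357.64

ANSWER: 357.64


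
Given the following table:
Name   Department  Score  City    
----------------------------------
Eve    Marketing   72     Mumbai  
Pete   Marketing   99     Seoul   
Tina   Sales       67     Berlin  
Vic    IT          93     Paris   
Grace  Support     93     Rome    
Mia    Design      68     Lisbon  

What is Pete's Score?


Row 2: Pete
Score = 99

ANSWER: 99


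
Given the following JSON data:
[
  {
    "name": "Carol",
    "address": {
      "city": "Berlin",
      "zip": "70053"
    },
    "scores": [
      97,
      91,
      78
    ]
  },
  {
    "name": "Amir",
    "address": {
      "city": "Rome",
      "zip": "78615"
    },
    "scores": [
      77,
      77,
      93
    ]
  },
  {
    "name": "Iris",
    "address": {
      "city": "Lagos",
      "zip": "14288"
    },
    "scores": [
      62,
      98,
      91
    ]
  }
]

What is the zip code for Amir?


Path: records[1].address.zip
Value: 78615

ANSWER: 78615


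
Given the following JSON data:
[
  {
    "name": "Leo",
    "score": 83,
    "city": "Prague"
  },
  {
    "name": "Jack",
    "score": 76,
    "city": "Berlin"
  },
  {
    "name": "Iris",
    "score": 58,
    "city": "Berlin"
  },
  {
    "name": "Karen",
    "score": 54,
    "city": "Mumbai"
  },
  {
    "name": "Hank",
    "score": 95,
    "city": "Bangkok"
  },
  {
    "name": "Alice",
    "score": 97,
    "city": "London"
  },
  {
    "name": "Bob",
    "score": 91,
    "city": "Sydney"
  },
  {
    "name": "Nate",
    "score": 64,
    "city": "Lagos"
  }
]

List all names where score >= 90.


Filtering records where score >= 90:
  Leo (score=83) -> no
  Jack (score=76) -> no
  Iris (score=58) -> no
  Karen (score=54) -> no
  Hank (score=95) -> YES
  Alice (score=97) -> YES
  Bob (score=91) -> YES
  Nate (score=64) -> no


ANSWER: Hank, Alice, Bob


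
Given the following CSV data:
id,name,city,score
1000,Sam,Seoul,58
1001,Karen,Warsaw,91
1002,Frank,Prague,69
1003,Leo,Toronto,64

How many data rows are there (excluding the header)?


Counting rows (excluding header):
Header: id,name,city,score
Data rows: 4

ANSWER: 4


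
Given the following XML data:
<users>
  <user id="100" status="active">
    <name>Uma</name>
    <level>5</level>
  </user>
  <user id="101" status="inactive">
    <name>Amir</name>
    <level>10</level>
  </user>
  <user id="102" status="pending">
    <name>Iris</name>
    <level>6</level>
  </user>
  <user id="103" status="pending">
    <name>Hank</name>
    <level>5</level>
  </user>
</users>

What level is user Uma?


Finding user: Uma
<level>5</level>

ANSWER: 5


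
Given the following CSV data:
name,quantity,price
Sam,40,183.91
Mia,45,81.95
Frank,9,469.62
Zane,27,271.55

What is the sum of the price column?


Values in 'price' column:
  Row 1: 183.91
  Row 2: 81.95
  Row 3: 469.62
  Row 4: 271.55
Sum = 183.91 + 81.95 + 469.62 + 271.55 = 1007.03

ANSWER: 1007.03


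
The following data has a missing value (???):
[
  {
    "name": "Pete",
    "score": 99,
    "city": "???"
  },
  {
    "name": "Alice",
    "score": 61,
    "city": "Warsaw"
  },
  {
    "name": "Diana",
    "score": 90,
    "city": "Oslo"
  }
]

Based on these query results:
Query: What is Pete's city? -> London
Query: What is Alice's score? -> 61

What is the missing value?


The missing value is Pete's city
From query: Pete's city = London

ANSWER: London


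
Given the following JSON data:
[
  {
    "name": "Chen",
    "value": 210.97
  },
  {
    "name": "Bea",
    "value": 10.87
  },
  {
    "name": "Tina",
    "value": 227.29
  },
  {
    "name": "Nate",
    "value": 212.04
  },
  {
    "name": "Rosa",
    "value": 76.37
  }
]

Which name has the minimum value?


Comparing values:
  Chen: 210.97
  Bea: 10.87
  Tina: 227.29
  Nate: 212.04
  Rosa: 76.37
Minimum: Bea (10.87)

ANSWER: Bea


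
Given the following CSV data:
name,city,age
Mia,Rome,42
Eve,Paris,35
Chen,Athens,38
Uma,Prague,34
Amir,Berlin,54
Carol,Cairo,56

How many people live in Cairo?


Scanning city column for 'Cairo':
  Row 6: Carol -> MATCH
Total matches: 1

ANSWER: 1


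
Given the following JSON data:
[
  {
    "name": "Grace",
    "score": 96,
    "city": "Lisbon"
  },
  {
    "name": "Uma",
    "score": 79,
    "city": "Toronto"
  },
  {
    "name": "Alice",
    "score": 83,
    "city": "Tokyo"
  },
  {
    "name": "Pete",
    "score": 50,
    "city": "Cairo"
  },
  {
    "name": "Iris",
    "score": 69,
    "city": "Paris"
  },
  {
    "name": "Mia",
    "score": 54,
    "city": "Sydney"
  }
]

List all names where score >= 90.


Filtering records where score >= 90:
  Grace (score=96) -> YES
  Uma (score=79) -> no
  Alice (score=83) -> no
  Pete (score=50) -> no
  Iris (score=69) -> no
  Mia (score=54) -> no


ANSWER: Grace


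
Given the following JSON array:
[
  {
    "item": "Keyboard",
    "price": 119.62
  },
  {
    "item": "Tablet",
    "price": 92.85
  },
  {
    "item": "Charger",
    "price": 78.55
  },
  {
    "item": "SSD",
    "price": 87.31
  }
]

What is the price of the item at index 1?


Array index 1 -> Tablet
price = 92.85

ANSWER: 92.85


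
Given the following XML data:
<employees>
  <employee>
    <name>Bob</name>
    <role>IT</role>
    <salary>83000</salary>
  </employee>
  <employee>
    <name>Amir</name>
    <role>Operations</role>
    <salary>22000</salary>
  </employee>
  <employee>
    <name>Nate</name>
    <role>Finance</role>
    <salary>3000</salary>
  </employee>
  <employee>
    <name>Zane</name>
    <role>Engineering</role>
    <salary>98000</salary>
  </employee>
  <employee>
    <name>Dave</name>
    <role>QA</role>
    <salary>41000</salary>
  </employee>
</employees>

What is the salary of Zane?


Searching for <employee> with <name>Zane</name>
Found at position 4
<salary>98000</salary>

ANSWER: 98000


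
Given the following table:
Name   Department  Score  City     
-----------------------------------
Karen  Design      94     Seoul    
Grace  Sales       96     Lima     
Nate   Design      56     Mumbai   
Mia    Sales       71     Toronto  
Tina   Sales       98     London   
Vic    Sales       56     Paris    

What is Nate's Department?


Row 3: Nate
Department = Design

ANSWER: Design


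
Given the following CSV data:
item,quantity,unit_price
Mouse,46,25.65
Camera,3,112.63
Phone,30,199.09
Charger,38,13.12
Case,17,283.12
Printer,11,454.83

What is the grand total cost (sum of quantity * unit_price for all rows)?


Computing row totals:
  Mouse: 46 * 25.65 = 1179.9
  Camera: 3 * 112.63 = 337.89
  Phone: 30 * 199.09 = 5972.7
  Charger: 38 * 13.12 = 498.56
  Case: 17 * 283.12 = 4813.04
  Printer: 11 * 454.83 = 5003.13
Grand total = 1179.9 + 337.89 + 5972.7 + 498.56 + 4813.04 + 5003.13 = 17805.22

ANSWER: 17805.22


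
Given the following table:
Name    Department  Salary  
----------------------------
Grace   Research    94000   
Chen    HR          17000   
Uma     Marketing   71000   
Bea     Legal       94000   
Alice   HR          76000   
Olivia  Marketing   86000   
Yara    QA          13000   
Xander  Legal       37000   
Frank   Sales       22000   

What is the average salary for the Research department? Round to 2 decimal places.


Research department members:
  Grace: 94000
Sum = 94000
Count = 1
Average = 94000 / 1 = 94000.00

ANSWER: 94000.00


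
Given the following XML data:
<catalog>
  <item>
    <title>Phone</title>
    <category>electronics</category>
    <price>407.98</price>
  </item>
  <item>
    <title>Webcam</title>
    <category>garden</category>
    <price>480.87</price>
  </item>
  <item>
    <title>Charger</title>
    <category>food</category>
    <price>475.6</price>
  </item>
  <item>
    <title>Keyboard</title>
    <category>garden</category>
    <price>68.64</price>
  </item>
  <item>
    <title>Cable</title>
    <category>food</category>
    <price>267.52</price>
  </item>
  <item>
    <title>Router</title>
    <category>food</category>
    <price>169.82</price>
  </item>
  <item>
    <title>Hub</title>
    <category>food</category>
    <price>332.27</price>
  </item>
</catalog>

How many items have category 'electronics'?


Scanning <item> elements for <category>electronics</category>:
  Item 1: Phone -> MATCH
Count: 1

ANSWER: 1


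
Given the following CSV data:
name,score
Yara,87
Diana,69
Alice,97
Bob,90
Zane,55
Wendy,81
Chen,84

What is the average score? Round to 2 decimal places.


Scores: 87, 69, 97, 90, 55, 81, 84
Sum = 563
Count = 7
Average = 563 / 7 = 80.43

ANSWER: 80.43


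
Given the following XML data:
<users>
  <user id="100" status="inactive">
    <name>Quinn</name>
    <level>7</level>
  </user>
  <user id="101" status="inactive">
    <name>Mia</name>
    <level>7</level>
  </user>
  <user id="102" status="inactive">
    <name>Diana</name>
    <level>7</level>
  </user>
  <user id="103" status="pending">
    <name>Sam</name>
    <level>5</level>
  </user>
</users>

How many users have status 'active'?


Counting users with status='active':
Count: 0

ANSWER: 0


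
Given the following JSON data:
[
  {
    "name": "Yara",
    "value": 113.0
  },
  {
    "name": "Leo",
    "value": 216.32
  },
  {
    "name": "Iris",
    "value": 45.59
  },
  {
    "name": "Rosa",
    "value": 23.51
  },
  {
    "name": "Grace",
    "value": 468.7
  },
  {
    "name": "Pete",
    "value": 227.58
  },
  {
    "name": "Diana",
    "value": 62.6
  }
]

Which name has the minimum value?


Comparing values:
  Yara: 113.0
  Leo: 216.32
  Iris: 45.59
  Rosa: 23.51
  Grace: 468.7
  Pete: 227.58
  Diana: 62.6
Minimum: Rosa (23.51)

ANSWER: Rosa


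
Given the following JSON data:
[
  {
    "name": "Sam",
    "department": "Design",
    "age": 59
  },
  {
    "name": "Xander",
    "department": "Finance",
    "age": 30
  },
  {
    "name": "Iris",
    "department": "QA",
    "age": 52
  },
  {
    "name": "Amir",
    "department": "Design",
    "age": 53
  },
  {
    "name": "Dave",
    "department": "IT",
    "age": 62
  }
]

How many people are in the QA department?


Scanning records for department = QA
  Record 2: Iris
Count: 1

ANSWER: 1


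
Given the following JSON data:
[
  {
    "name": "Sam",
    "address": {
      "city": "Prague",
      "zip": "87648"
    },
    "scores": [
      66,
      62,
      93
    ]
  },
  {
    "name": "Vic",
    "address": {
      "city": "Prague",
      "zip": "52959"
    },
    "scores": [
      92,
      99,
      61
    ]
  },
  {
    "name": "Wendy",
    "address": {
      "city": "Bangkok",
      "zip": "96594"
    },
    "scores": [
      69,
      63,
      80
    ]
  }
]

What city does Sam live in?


Path: records[0].address.city
Value: Prague

ANSWER: Prague


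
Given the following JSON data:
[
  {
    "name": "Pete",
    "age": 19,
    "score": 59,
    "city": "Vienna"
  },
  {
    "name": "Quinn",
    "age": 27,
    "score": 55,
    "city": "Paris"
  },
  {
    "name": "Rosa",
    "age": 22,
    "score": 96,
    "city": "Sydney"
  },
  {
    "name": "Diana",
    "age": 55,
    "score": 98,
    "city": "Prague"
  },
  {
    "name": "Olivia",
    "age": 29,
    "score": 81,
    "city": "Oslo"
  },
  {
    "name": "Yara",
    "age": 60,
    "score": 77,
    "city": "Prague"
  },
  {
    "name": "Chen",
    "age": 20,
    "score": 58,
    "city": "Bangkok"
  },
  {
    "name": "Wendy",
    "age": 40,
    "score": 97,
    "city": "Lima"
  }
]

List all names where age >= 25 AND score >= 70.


Checking both conditions:
  Pete (age=19, score=59) -> no
  Quinn (age=27, score=55) -> no
  Rosa (age=22, score=96) -> no
  Diana (age=55, score=98) -> YES
  Olivia (age=29, score=81) -> YES
  Yara (age=60, score=77) -> YES
  Chen (age=20, score=58) -> no
  Wendy (age=40, score=97) -> YES


ANSWER: Diana, Olivia, Yara, Wendy


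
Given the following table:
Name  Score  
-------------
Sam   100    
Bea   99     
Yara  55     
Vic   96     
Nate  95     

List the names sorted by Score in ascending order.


Sorting by Score (ascending):
  Yara: 55
  Nate: 95
  Vic: 96
  Bea: 99
  Sam: 100


ANSWER: Yara, Nate, Vic, Bea, Sam


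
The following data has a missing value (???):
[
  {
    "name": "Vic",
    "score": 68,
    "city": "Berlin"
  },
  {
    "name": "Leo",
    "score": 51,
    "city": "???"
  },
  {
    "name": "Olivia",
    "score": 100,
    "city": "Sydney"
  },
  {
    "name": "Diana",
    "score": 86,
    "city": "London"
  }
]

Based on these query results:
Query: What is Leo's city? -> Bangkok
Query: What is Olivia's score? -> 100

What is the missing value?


The missing value is Leo's city
From query: Leo's city = Bangkok

ANSWER: Bangkok


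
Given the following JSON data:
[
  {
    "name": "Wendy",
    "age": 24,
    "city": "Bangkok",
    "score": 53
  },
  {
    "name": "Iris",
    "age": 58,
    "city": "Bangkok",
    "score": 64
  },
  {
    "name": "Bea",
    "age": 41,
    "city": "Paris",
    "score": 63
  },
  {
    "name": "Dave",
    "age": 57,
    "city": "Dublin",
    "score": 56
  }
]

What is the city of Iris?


Looking up record where name = Iris
Record index: 1
Field 'city' = Bangkok

ANSWER: Bangkok


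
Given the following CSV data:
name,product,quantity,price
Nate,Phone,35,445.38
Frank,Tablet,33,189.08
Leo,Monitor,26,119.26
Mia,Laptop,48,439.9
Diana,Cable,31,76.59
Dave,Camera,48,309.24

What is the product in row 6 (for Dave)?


Row 6: Dave
Column 'product' = Camera

ANSWER: Camera


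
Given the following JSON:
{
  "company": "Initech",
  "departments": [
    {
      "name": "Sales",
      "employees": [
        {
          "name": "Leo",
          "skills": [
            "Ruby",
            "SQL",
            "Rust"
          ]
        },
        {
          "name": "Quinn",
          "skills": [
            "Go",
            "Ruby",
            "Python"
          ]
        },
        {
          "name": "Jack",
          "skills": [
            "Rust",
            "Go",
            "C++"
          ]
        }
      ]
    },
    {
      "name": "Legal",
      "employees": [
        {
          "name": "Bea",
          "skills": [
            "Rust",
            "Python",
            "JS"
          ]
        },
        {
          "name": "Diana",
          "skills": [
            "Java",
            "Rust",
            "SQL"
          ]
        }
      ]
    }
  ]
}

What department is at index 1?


Path: departments[1].name
Value: Legal

ANSWER: Legal


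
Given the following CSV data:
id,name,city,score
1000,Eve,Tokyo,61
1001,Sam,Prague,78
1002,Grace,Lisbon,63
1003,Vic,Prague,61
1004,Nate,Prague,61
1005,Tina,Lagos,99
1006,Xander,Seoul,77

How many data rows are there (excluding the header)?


Counting rows (excluding header):
Header: id,name,city,score
Data rows: 7

ANSWER: 7


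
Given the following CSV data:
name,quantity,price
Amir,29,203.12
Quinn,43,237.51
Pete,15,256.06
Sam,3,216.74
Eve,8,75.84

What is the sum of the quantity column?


Values in 'quantity' column:
  Row 1: 29
  Row 2: 43
  Row 3: 15
  Row 4: 3
  Row 5: 8
Sum = 29 + 43 + 15 + 3 + 8 = 98

ANSWER: 98


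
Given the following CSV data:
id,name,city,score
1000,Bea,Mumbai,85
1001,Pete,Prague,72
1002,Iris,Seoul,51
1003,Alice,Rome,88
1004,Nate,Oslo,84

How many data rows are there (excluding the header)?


Counting rows (excluding header):
Header: id,name,city,score
Data rows: 5

ANSWER: 5


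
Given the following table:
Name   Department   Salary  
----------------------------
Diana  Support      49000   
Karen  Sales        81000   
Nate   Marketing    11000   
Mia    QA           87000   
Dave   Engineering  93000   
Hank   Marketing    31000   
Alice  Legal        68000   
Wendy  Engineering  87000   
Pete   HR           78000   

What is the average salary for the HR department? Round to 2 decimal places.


HR department members:
  Pete: 78000
Sum = 78000
Count = 1
Average = 78000 / 1 = 78000.00

ANSWER: 78000.00


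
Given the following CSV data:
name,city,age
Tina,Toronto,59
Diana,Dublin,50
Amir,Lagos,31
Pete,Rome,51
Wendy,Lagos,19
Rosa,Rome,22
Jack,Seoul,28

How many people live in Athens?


Scanning city column for 'Athens':
Total matches: 0

ANSWER: 0


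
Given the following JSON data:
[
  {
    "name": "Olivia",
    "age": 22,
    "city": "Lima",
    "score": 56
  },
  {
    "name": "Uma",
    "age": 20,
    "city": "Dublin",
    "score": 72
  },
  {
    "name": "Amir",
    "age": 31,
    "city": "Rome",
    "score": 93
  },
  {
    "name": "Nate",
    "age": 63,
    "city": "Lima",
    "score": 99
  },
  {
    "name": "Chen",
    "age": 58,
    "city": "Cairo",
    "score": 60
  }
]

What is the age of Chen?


Looking up record where name = Chen
Record index: 4
Field 'age' = 58

ANSWER: 58


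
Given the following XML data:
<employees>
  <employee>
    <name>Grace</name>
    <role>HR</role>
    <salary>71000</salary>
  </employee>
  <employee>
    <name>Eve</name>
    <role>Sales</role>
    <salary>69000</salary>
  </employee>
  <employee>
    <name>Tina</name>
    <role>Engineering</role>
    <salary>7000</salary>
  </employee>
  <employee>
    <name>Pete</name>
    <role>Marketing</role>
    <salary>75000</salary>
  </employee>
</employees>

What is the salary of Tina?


Searching for <employee> with <name>Tina</name>
Found at position 3
<salary>7000</salary>

ANSWER: 7000


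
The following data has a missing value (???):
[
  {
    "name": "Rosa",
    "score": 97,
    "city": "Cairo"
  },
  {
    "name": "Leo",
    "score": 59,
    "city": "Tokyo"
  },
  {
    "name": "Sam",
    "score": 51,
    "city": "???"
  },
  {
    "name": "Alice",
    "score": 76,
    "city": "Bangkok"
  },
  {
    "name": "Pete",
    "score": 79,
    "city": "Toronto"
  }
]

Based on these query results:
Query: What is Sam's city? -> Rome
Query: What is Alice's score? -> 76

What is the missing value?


The missing value is Sam's city
From query: Sam's city = Rome

ANSWER: Rome


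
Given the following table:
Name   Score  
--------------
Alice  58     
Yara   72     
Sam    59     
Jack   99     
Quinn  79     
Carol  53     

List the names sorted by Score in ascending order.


Sorting by Score (ascending):
  Carol: 53
  Alice: 58
  Sam: 59
  Yara: 72
  Quinn: 79
  Jack: 99


ANSWER: Carol, Alice, Sam, Yara, Quinn, Jack


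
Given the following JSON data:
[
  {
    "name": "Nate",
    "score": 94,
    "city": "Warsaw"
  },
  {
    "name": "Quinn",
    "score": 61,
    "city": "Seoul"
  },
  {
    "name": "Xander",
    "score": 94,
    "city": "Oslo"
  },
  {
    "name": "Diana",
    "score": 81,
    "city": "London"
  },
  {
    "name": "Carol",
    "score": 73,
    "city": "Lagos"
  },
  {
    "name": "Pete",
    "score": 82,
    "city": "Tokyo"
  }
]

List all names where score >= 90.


Filtering records where score >= 90:
  Nate (score=94) -> YES
  Quinn (score=61) -> no
  Xander (score=94) -> YES
  Diana (score=81) -> no
  Carol (score=73) -> no
  Pete (score=82) -> no


ANSWER: Nate, Xander


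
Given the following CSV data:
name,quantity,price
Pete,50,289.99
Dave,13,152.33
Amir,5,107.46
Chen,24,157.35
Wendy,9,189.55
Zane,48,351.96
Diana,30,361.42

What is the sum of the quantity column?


Values in 'quantity' column:
  Row 1: 50
  Row 2: 13
  Row 3: 5
  Row 4: 24
  Row 5: 9
  Row 6: 48
  Row 7: 30
Sum = 50 + 13 + 5 + 24 + 9 + 48 + 30 = 179

ANSWER: 179


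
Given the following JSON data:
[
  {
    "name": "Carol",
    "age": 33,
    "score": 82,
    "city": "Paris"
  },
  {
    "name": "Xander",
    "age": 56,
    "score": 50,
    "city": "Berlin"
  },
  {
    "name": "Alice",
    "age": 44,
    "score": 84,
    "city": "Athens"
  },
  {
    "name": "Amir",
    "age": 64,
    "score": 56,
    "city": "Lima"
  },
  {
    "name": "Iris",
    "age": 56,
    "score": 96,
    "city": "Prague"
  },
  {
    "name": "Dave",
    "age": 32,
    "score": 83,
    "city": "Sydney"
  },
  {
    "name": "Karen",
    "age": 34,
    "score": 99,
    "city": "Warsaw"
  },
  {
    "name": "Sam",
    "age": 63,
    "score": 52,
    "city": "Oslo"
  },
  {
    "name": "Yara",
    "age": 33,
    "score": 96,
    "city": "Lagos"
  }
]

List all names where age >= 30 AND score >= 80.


Checking both conditions:
  Carol (age=33, score=82) -> YES
  Xander (age=56, score=50) -> no
  Alice (age=44, score=84) -> YES
  Amir (age=64, score=56) -> no
  Iris (age=56, score=96) -> YES
  Dave (age=32, score=83) -> YES
  Karen (age=34, score=99) -> YES
  Sam (age=63, score=52) -> no
  Yara (age=33, score=96) -> YES


ANSWER: Carol, Alice, Iris, Dave, Karen, Yara


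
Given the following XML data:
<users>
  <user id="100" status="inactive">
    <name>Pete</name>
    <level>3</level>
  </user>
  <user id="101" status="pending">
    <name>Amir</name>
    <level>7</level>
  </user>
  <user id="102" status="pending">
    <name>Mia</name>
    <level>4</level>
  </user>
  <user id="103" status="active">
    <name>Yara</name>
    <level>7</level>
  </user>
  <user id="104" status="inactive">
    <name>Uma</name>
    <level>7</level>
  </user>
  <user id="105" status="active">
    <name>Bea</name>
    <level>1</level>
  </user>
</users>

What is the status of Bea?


Finding user with name = Bea
user id="105" status="active"

ANSWER: active


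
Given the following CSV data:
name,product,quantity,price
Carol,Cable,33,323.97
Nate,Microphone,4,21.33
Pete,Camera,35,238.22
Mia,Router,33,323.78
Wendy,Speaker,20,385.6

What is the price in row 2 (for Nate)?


Row 2: Nate
Column 'price' = 21.33

ANSWER: 21.33
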